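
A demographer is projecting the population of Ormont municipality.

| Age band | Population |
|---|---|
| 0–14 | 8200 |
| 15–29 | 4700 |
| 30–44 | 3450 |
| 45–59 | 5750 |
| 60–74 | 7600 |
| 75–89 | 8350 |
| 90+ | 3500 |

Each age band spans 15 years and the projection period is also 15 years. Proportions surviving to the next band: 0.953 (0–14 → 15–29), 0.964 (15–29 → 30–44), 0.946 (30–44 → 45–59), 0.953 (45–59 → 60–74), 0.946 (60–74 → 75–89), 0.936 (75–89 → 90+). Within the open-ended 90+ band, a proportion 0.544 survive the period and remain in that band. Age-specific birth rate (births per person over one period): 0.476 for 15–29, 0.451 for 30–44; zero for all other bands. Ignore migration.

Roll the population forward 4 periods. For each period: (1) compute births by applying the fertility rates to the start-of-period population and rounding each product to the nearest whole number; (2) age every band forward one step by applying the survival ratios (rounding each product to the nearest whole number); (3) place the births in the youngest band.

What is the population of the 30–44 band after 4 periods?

Let group 1 be 0–14 through group 7 = 90+.
Period 1.
Births: 4700 × 0.476 = 2237 ; 3450 × 0.451 = 1556 ⇒ total 3793
Group 2: 8200 × 0.953 = 7815
Group 3: 4700 × 0.964 = 4531
Group 4: 3450 × 0.946 = 3264
Group 5: 5750 × 0.953 = 5480
Group 6: 7600 × 0.946 = 7190
Group 7: 8350 × 0.936 + 3500 × 0.544 = 7816 + 1904 = 9720
→ [3793, 7815, 4531, 3264, 5480, 7190, 9720]
Period 2.
Births: 7815 × 0.476 = 3720 ; 4531 × 0.451 = 2043 ⇒ total 5763
Group 2: 3793 × 0.953 = 3615
Group 3: 7815 × 0.964 = 7534
Group 4: 4531 × 0.946 = 4286
Group 5: 3264 × 0.953 = 3111
Group 6: 5480 × 0.946 = 5184
Group 7: 7190 × 0.936 + 9720 × 0.544 = 6730 + 5288 = 12018
→ [5763, 3615, 7534, 4286, 3111, 5184, 12018]
Period 3.
Births: 3615 × 0.476 = 1721 ; 7534 × 0.451 = 3398 ⇒ total 5119
Group 2: 5763 × 0.953 = 5492
Group 3: 3615 × 0.964 = 3485
Group 4: 7534 × 0.946 = 7127
Group 5: 4286 × 0.953 = 4085
Group 6: 3111 × 0.946 = 2943
Group 7: 5184 × 0.936 + 12018 × 0.544 = 4852 + 6538 = 11390
→ [5119, 5492, 3485, 7127, 4085, 2943, 11390]
Period 4.
Births: 5492 × 0.476 = 2614 ; 3485 × 0.451 = 1572 ⇒ total 4186
Group 2: 5119 × 0.953 = 4878
Group 3: 5492 × 0.964 = 5294
Group 4: 3485 × 0.946 = 3297
Group 5: 7127 × 0.953 = 6792
Group 6: 4085 × 0.946 = 3864
Group 7: 2943 × 0.936 + 11390 × 0.544 = 2755 + 6196 = 8951
→ [4186, 4878, 5294, 3297, 6792, 3864, 8951]

5294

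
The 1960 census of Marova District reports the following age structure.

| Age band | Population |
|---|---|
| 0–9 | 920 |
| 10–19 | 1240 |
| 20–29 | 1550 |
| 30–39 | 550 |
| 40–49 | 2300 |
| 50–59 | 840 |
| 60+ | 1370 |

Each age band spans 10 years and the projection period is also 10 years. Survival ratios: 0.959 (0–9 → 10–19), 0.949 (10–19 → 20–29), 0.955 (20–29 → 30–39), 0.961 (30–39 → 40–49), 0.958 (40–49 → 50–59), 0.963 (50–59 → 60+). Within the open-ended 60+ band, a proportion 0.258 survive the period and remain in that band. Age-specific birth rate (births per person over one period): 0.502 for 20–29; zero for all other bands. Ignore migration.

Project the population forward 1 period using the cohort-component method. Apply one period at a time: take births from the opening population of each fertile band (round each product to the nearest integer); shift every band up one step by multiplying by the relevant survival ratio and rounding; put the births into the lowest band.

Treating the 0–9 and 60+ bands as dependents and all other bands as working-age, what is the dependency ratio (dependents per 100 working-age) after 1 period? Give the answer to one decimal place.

30.9

(Bands numbered youngest = 1 to oldest = 7.)
Period 1.
Births: 1550 × 0.502 = 778
Band 2: 920 × 0.959 = 882
Band 3: 1240 × 0.949 = 1177
Band 4: 1550 × 0.955 = 1480
Band 5: 550 × 0.961 = 529
Band 6: 2300 × 0.958 = 2203
Band 7: 840 × 0.963 + 1370 × 0.258 = 809 + 353 = 1162
Population now: 0–9=778, 10–19=882, 20–29=1177, 30–39=1480, 40–49=529, 50–59=2203, 60+=1162
Dependents (band 0–9 + band 60+) = 778 + 1162 = 1940; working-age = 6271; ratio = 1940/6271 × 100 = 30.9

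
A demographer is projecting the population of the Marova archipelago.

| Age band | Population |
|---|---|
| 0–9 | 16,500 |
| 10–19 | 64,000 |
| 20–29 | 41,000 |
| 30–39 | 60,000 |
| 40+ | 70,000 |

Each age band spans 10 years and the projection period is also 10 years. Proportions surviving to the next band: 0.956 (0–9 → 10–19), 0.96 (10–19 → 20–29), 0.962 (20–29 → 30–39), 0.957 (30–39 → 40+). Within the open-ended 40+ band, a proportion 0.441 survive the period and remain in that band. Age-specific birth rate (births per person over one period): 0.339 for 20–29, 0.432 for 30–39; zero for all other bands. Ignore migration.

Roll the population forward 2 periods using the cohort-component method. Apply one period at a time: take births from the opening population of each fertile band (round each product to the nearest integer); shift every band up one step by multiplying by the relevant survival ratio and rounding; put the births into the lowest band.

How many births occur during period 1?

39819

Let band 1 be 0–9 through band 5 = 40+.
[period 1]
Births: 41000 × 0.339 = 13899, 60000 × 0.432 = 25920 — total 39819
Band 2: 16500 × 0.956 = 15774
Band 3: 64000 × 0.96 = 61440
Band 4: 41000 × 0.962 = 39442
Band 5: 60000 × 0.957 + 70000 × 0.441 = 57420 + 30870 = 88290
→ [39819, 15774, 61440, 39442, 88290]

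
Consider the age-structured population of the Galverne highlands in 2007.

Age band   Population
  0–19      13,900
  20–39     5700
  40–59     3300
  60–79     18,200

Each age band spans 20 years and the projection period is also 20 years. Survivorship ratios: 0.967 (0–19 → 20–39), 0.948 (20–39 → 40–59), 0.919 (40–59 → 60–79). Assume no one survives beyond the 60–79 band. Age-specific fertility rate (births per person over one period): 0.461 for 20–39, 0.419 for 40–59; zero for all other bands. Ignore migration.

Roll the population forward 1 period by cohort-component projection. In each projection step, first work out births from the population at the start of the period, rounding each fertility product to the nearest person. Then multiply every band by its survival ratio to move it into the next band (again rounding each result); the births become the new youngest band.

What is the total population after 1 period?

25889

Period 1:
Births: 5700 × 0.461 = 2628  |  3300 × 0.419 = 1383 → total 4011
20–39: 13900 × 0.967 = 13441
40–59: 5700 × 0.948 = 5404
60–79: 3300 × 0.919 = 3033
End of period: [4011, 13441, 5404, 3033]
Total after period 1: 4011 + 13441 + 5404 + 3033 = 25889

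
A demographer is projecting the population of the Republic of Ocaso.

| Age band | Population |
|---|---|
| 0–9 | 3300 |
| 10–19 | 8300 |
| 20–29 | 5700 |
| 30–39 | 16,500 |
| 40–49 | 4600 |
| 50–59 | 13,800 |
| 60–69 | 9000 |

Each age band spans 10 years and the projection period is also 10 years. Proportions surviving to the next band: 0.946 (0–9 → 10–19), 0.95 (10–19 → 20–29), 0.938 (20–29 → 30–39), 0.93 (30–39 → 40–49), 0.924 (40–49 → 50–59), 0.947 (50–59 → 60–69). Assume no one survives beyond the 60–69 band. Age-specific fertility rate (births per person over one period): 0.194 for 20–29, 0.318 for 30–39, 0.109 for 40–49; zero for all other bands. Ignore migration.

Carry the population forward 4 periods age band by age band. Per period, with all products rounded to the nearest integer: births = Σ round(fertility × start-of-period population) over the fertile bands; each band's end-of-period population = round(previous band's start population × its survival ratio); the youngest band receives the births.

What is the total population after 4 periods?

After projecting period 1:
Births: 5700 × 0.194 = 1106, 16500 × 0.318 = 5247, 4600 × 0.109 = 501 ⇒ total 6854
10–19: 3300 × 0.946 = 3122
20–29: 8300 × 0.95 = 7885
30–39: 5700 × 0.938 = 5347
40–49: 16500 × 0.93 = 15345
50–59: 4600 × 0.924 = 4250
60–69: 13800 × 0.947 = 13069
Population now: 0–9=6854, 10–19=3122, 20–29=7885, 30–39=5347, 40–49=15345, 50–59=4250, 60–69=13069
After projecting period 2:
Births: 7885 × 0.194 = 1530, 5347 × 0.318 = 1700, 15345 × 0.109 = 1673 ⇒ total 4903
10–19: 6854 × 0.946 = 6484
20–29: 3122 × 0.95 = 2966
30–39: 7885 × 0.938 = 7396
40–49: 5347 × 0.93 = 4973
50–59: 15345 × 0.924 = 14179
60–69: 4250 × 0.947 = 4025
Population now: 0–9=4903, 10–19=6484, 20–29=2966, 30–39=7396, 40–49=4973, 50–59=14179, 60–69=4025
After projecting period 3:
Births: 2966 × 0.194 = 575, 7396 × 0.318 = 2352, 4973 × 0.109 = 542 ⇒ total 3469
10–19: 4903 × 0.946 = 4638
20–29: 6484 × 0.95 = 6160
30–39: 2966 × 0.938 = 2782
40–49: 7396 × 0.93 = 6878
50–59: 4973 × 0.924 = 4595
60–69: 14179 × 0.947 = 13428
Population now: 0–9=3469, 10–19=4638, 20–29=6160, 30–39=2782, 40–49=6878, 50–59=4595, 60–69=13428
After projecting period 4:
Births: 6160 × 0.194 = 1195, 2782 × 0.318 = 885, 6878 × 0.109 = 750 ⇒ total 2830
10–19: 3469 × 0.946 = 3282
20–29: 4638 × 0.95 = 4406
30–39: 6160 × 0.938 = 5778
40–49: 2782 × 0.93 = 2587
50–59: 6878 × 0.924 = 6355
60–69: 4595 × 0.947 = 4351
Population now: 0–9=2830, 10–19=3282, 20–29=4406, 30–39=5778, 40–49=2587, 50–59=6355, 60–69=4351
Total after period 4: 2830 + 3282 + 4406 + 5778 + 2587 + 6355 + 4351 = 29589

29589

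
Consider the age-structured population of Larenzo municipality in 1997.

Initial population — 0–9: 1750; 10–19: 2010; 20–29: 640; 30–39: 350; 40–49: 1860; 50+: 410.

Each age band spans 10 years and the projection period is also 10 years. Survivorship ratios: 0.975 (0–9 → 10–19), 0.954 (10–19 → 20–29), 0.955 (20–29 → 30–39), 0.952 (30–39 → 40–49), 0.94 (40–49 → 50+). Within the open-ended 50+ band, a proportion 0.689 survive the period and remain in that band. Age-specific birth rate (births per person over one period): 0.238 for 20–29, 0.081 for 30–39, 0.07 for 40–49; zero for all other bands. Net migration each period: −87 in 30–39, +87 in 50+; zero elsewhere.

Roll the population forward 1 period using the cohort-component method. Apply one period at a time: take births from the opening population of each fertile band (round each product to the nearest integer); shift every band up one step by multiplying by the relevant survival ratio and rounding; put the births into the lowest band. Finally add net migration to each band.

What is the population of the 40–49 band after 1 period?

333

[period 1]
Births: 640 × 0.238 = 152 ; 350 × 0.081 = 28 ; 1860 × 0.07 = 130 → total 310
10–19: 1750 × 0.975 = 1706
20–29: 2010 × 0.954 = 1918
30–39: 640 × 0.955 = 611
40–49: 350 × 0.952 = 333
50+: 1860 × 0.94 + 410 × 0.689 = 1748 + 282 = 2030
Net migration: 30–39 − 87 → 524; 50+ + 87 → 2117
Giving 310 / 1706 / 1918 / 524 / 333 / 2117.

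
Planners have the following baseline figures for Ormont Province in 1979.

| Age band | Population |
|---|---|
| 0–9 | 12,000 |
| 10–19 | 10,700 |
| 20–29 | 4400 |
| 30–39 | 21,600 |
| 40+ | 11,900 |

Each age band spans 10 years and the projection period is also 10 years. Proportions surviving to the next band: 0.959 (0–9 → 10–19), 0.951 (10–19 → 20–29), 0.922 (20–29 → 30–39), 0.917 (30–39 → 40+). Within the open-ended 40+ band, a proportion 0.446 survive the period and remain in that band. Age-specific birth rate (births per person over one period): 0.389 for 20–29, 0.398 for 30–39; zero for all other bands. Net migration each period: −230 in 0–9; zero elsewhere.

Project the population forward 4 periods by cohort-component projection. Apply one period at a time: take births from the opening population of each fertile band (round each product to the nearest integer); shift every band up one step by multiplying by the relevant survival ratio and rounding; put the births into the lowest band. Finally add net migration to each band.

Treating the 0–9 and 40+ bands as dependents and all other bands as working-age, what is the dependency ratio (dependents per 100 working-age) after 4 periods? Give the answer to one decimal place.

112.6

Period 1.
Births: 4400 × 0.389 = 1712, 21600 × 0.398 = 8597 → total 10309
10–19: 12000 × 0.959 = 11508
20–29: 10700 × 0.951 = 10176
30–39: 4400 × 0.922 = 4057
40+: 21600 × 0.917 + 11900 × 0.446 = 19807 + 5307 = 25114
Net migration: 0–9 − 230 → 10079
Population now: 0–9=10079, 10–19=11508, 20–29=10176, 30–39=4057, 40+=25114
Period 2.
Births: 10176 × 0.389 = 3958, 4057 × 0.398 = 1615 → total 5573
10–19: 10079 × 0.959 = 9666
20–29: 11508 × 0.951 = 10944
30–39: 10176 × 0.922 = 9382
40+: 4057 × 0.917 + 25114 × 0.446 = 3720 + 11201 = 14921
Net migration: 0–9 − 230 → 5343
Population now: 0–9=5343, 10–19=9666, 20–29=10944, 30–39=9382, 40+=14921
Period 3.
Births: 10944 × 0.389 = 4257, 9382 × 0.398 = 3734 → total 7991
10–19: 5343 × 0.959 = 5124
20–29: 9666 × 0.951 = 9192
30–39: 10944 × 0.922 = 10090
40+: 9382 × 0.917 + 14921 × 0.446 = 8603 + 6655 = 15258
Net migration: 0–9 − 230 → 7761
Population now: 0–9=7761, 10–19=5124, 20–29=9192, 30–39=10090, 40+=15258
Period 4.
Births: 9192 × 0.389 = 3576, 10090 × 0.398 = 4016 → total 7592
10–19: 7761 × 0.959 = 7443
20–29: 5124 × 0.951 = 4873
30–39: 9192 × 0.922 = 8475
40+: 10090 × 0.917 + 15258 × 0.446 = 9253 + 6805 = 16058
Net migration: 0–9 − 230 → 7362
Population now: 0–9=7362, 10–19=7443, 20–29=4873, 30–39=8475, 40+=16058
Dependents (band 0–9 + band 40+) = 7362 + 16058 = 23420; working-age = 20791; ratio = 23420/20791 × 100 = 112.6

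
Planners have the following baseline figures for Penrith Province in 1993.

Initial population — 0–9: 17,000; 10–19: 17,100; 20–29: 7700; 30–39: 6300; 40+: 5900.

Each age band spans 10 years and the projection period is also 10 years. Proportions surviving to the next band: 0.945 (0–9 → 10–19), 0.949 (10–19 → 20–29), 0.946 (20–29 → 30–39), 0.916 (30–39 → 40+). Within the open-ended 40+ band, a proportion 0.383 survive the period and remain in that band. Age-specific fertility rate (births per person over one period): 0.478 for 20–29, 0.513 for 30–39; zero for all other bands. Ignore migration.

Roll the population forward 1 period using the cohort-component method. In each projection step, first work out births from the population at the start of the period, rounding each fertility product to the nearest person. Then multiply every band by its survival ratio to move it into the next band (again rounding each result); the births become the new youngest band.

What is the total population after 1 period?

54521

[period 1]
Births: 7700 × 0.478 = 3681  |  6300 × 0.513 = 3232 ⇒ total 6913
10–19: 17000 × 0.945 = 16065
20–29: 17100 × 0.949 = 16228
30–39: 7700 × 0.946 = 7284
40+: 6300 × 0.916 + 5900 × 0.383 = 5771 + 2260 = 8031
Population now: 0–9=6913, 10–19=16065, 20–29=16228, 30–39=7284, 40+=8031
Total after period 1: 6913 + 16065 + 16228 + 7284 + 8031 = 54521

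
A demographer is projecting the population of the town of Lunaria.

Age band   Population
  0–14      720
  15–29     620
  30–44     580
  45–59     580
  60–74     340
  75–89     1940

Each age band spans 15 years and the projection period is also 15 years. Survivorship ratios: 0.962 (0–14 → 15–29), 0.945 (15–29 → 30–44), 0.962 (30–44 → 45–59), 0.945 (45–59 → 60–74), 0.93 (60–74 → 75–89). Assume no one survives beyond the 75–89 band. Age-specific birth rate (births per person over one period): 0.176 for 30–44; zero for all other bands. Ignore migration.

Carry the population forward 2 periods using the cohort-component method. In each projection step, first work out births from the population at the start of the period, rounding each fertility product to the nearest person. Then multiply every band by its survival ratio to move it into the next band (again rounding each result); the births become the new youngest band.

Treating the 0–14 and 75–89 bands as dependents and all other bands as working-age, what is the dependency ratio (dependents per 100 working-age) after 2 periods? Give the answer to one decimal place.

33.2

Let group 1 be 0–14 through group 6 = 75–89.
[period 1]
Births: 580 × 0.176 = 102
Group 2: 720 × 0.962 = 693
Group 3: 620 × 0.945 = 586
Group 4: 580 × 0.962 = 558
Group 5: 580 × 0.945 = 548
Group 6: 340 × 0.93 = 316
→ [102, 693, 586, 558, 548, 316]
[period 2]
Births: 586 × 0.176 = 103
Group 2: 102 × 0.962 = 98
Group 3: 693 × 0.945 = 655
Group 4: 586 × 0.962 = 564
Group 5: 558 × 0.945 = 527
Group 6: 548 × 0.93 = 510
→ [103, 98, 655, 564, 527, 510]
Dependents (band 0–14 + band 75–89) = 103 + 510 = 613; working-age = 1844; ratio = 613/1844 × 100 = 33.2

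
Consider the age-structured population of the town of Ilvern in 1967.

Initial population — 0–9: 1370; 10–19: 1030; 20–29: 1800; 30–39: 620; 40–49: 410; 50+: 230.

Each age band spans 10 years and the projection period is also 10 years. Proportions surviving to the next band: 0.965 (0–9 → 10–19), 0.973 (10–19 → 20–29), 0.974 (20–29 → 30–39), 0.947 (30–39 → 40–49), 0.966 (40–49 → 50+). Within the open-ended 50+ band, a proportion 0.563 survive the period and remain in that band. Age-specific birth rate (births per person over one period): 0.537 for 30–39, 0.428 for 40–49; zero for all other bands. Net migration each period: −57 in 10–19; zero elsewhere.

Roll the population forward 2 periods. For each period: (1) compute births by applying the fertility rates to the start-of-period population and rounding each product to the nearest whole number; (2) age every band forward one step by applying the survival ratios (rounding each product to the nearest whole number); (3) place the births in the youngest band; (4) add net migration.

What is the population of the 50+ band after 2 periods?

Let group 1 be 0–9 through group 6 = 50+.
[period 1]
Births: 620 × 0.537 = 333, 410 × 0.428 = 175 → total 508
Group 2: 1370 × 0.965 = 1322
Group 3: 1030 × 0.973 = 1002
Group 4: 1800 × 0.974 = 1753
Group 5: 620 × 0.947 = 587
Group 6: 410 × 0.966 + 230 × 0.563 = 396 + 129 = 525
Net migration: Group 2 − 57 → 1265
Giving 508 / 1265 / 1002 / 1753 / 587 / 525.
[period 2]
Births: 1753 × 0.537 = 941, 587 × 0.428 = 251 → total 1192
Group 2: 508 × 0.965 = 490
Group 3: 1265 × 0.973 = 1231
Group 4: 1002 × 0.974 = 976
Group 5: 1753 × 0.947 = 1660
Group 6: 587 × 0.966 + 525 × 0.563 = 567 + 296 = 863
Net migration: Group 2 − 57 → 433
Giving 1192 / 433 / 1231 / 976 / 1660 / 863.

863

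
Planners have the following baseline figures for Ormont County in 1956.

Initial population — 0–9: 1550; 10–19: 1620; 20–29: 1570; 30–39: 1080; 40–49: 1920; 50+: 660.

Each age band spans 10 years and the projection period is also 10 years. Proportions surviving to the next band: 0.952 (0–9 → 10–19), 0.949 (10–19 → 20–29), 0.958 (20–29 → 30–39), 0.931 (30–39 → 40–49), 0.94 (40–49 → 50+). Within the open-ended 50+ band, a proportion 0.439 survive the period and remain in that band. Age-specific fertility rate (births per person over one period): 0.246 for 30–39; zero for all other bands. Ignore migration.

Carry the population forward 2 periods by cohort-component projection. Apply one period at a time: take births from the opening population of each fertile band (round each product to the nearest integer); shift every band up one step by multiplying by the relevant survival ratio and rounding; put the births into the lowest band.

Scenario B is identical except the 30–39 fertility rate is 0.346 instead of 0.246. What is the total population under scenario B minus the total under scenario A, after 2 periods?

Period 1:
Births: 1080 × 0.246 = 266
10–19: 1550 × 0.952 = 1476
20–29: 1620 × 0.949 = 1537
30–39: 1570 × 0.958 = 1504
40–49: 1080 × 0.931 = 1005
50+: 1920 × 0.94 + 660 × 0.439 = 1805 + 290 = 2095
End of period: [266, 1476, 1537, 1504, 1005, 2095]
Period 2:
Births: 1504 × 0.246 = 370
10–19: 266 × 0.952 = 253
20–29: 1476 × 0.949 = 1401
30–39: 1537 × 0.958 = 1472
40–49: 1504 × 0.931 = 1400
50+: 1005 × 0.94 + 2095 × 0.439 = 945 + 920 = 1865
End of period: [370, 253, 1401, 1472, 1400, 1865]
Scenario A total after 2 periods: 6761
Scenario B projection —
Period 1:
Births: 1080 × 0.346 = 374
10–19: 1550 × 0.952 = 1476
20–29: 1620 × 0.949 = 1537
30–39: 1570 × 0.958 = 1504
40–49: 1080 × 0.931 = 1005
50+: 1920 × 0.94 + 660 × 0.439 = 1805 + 290 = 2095
End of period: [374, 1476, 1537, 1504, 1005, 2095]
Period 2:
Births: 1504 × 0.346 = 520
10–19: 374 × 0.952 = 356
20–29: 1476 × 0.949 = 1401
30–39: 1537 × 0.958 = 1472
40–49: 1504 × 0.931 = 1400
50+: 1005 × 0.94 + 2095 × 0.439 = 945 + 920 = 1865
End of period: [520, 356, 1401, 1472, 1400, 1865]
Scenario B total after 2 periods: 7014
Difference B − A = 7014 − 6761 = 253

253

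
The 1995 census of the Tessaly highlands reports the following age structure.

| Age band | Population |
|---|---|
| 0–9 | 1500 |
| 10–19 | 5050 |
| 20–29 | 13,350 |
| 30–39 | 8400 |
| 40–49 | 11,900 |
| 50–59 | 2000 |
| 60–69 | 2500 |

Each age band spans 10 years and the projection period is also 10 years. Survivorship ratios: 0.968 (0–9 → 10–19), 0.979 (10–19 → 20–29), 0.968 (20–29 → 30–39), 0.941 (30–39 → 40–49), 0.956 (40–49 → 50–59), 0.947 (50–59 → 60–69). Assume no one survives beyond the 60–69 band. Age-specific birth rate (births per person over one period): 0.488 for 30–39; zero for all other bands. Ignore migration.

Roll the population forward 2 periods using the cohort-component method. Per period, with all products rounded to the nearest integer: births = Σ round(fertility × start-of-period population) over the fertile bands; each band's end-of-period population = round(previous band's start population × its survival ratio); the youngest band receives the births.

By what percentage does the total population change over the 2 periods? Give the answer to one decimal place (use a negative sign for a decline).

5.1

(Bands numbered youngest = 1 to oldest = 7.)
Period 1:
Births: 8400 * 0.488 = 4099
Band 2: 1500 * 0.968 = 1452
Band 3: 5050 * 0.979 = 4944
Band 4: 13350 * 0.968 = 12923
Band 5: 8400 * 0.941 = 7904
Band 6: 11900 * 0.956 = 11376
Band 7: 2000 * 0.947 = 1894
End of period: [4099, 1452, 4944, 12923, 7904, 11376, 1894]
Period 2:
Births: 12923 * 0.488 = 6306
Band 2: 4099 * 0.968 = 3968
Band 3: 1452 * 0.979 = 1422
Band 4: 4944 * 0.968 = 4786
Band 5: 12923 * 0.941 = 12161
Band 6: 7904 * 0.956 = 7556
Band 7: 11376 * 0.947 = 10773
End of period: [6306, 3968, 1422, 4786, 12161, 7556, 10773]
Total: 44700 → 46972; change = 2272; percentage change = 5.1%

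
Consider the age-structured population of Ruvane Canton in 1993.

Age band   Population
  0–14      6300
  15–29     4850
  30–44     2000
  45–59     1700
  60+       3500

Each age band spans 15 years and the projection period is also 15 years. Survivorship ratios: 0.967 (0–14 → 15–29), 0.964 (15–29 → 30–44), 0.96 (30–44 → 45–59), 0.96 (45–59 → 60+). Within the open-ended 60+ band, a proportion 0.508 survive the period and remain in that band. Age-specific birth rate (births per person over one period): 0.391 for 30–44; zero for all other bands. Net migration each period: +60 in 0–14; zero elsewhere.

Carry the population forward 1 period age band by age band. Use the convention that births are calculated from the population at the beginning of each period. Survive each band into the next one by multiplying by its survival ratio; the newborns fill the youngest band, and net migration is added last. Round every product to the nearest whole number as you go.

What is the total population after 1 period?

16939

Numbering the groups 1..5 from youngest to oldest:
[period 1]
Births: 2000 * 0.391 = 782
Group 2: 6300 * 0.967 = 6092
Group 3: 4850 * 0.964 = 4675
Group 4: 2000 * 0.96 = 1920
Group 5: 1700 * 0.96 + 3500 * 0.508 = 1632 + 1778 = 3410
Net migration: Group 1 + 60 → 842
Population now: 0–14=842, 15–29=6092, 30–44=4675, 45–59=1920, 60+=3410
Total after period 1: 842 + 6092 + 4675 + 1920 + 3410 = 16939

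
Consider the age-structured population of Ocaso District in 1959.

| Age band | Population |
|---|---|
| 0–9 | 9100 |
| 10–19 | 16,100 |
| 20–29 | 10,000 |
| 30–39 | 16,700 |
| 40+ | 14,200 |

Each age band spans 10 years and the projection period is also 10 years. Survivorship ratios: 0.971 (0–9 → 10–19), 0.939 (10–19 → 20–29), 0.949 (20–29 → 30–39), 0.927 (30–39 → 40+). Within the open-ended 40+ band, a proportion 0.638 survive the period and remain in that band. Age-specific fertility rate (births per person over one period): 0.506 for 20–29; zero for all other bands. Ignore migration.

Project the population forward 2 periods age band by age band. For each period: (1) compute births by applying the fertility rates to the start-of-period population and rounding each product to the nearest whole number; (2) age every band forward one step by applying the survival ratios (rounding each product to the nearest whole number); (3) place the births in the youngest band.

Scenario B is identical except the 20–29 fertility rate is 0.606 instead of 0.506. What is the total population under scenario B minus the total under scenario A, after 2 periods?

2483

Numbering the groups 1..5 from youngest to oldest:
[period 1]
Births: 10000 × 0.506 = 5060
Group 2: 9100 × 0.971 = 8836
Group 3: 16100 × 0.939 = 15118
Group 4: 10000 × 0.949 = 9490
Group 5: 16700 × 0.927 + 14200 × 0.638 = 15481 + 9060 = 24541
Population now: 0–9=5060, 10–19=8836, 20–29=15118, 30–39=9490, 40+=24541
[period 2]
Births: 15118 × 0.506 = 7650
Group 2: 5060 × 0.971 = 4913
Group 3: 8836 × 0.939 = 8297
Group 4: 15118 × 0.949 = 14347
Group 5: 9490 × 0.927 + 24541 × 0.638 = 8797 + 15657 = 24454
Population now: 0–9=7650, 10–19=4913, 20–29=8297, 30–39=14347, 40+=24454
Scenario A total after 2 periods: 59661
Scenario B projection —
[period 1]
Births: 10000 × 0.606 = 6060
Group 2: 9100 × 0.971 = 8836
Group 3: 16100 × 0.939 = 15118
Group 4: 10000 × 0.949 = 9490
Group 5: 16700 × 0.927 + 14200 × 0.638 = 15481 + 9060 = 24541
Population now: 0–9=6060, 10–19=8836, 20–29=15118, 30–39=9490, 40+=24541
[period 2]
Births: 15118 × 0.606 = 9162
Group 2: 6060 × 0.971 = 5884
Group 3: 8836 × 0.939 = 8297
Group 4: 15118 × 0.949 = 14347
Group 5: 9490 × 0.927 + 24541 × 0.638 = 8797 + 15657 = 24454
Population now: 0–9=9162, 10–19=5884, 20–29=8297, 30–39=14347, 40+=24454
Scenario B total after 2 periods: 62144
Difference B − A = 62144 − 59661 = 2483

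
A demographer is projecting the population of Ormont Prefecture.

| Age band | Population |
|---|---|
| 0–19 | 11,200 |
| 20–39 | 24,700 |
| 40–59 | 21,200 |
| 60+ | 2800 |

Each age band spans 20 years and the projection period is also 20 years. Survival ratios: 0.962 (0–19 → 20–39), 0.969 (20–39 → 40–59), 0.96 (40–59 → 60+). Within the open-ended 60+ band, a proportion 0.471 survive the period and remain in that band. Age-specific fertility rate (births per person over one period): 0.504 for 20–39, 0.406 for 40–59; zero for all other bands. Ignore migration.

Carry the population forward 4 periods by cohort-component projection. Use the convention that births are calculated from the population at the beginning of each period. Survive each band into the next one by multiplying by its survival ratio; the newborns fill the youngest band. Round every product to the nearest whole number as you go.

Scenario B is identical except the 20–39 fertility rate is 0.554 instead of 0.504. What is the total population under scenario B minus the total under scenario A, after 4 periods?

4698

Numbering the bands 1..4 from youngest to oldest:
After projecting period 1:
Births: 24700 * 0.504 = 12449 ; 21200 * 0.406 = 8607 → total 21056
Band 2: 11200 * 0.962 = 10774
Band 3: 24700 * 0.969 = 23934
Band 4: 21200 * 0.96 + 2800 * 0.471 = 20352 + 1319 = 21671
→ [21056, 10774, 23934, 21671]
After projecting period 2:
Births: 10774 * 0.504 = 5430 ; 23934 * 0.406 = 9717 → total 15147
Band 2: 21056 * 0.962 = 20256
Band 3: 10774 * 0.969 = 10440
Band 4: 23934 * 0.96 + 21671 * 0.471 = 22977 + 10207 = 33184
→ [15147, 20256, 10440, 33184]
After projecting period 3:
Births: 20256 * 0.504 = 10209 ; 10440 * 0.406 = 4239 → total 14448
Band 2: 15147 * 0.962 = 14571
Band 3: 20256 * 0.969 = 19628
Band 4: 10440 * 0.96 + 33184 * 0.471 = 10022 + 15630 = 25652
→ [14448, 14571, 19628, 25652]
After projecting period 4:
Births: 14571 * 0.504 = 7344 ; 19628 * 0.406 = 7969 → total 15313
Band 2: 14448 * 0.962 = 13899
Band 3: 14571 * 0.969 = 14119
Band 4: 19628 * 0.96 + 25652 * 0.471 = 18843 + 12082 = 30925
→ [15313, 13899, 14119, 30925]
Scenario A total after 4 periods: 74256
Scenario B projection —
After projecting period 1:
Births: 24700 * 0.554 = 13684 ; 21200 * 0.406 = 8607 → total 22291
Band 2: 11200 * 0.962 = 10774
Band 3: 24700 * 0.969 = 23934
Band 4: 21200 * 0.96 + 2800 * 0.471 = 20352 + 1319 = 21671
→ [22291, 10774, 23934, 21671]
After projecting period 2:
Births: 10774 * 0.554 = 5969 ; 23934 * 0.406 = 9717 → total 15686
Band 2: 22291 * 0.962 = 21444
Band 3: 10774 * 0.969 = 10440
Band 4: 23934 * 0.96 + 21671 * 0.471 = 22977 + 10207 = 33184
→ [15686, 21444, 10440, 33184]
After projecting period 3:
Births: 21444 * 0.554 = 11880 ; 10440 * 0.406 = 4239 → total 16119
Band 2: 15686 * 0.962 = 15090
Band 3: 21444 * 0.969 = 20779
Band 4: 10440 * 0.96 + 33184 * 0.471 = 10022 + 15630 = 25652
→ [16119, 15090, 20779, 25652]
After projecting period 4:
Births: 15090 * 0.554 = 8360 ; 20779 * 0.406 = 8436 → total 16796
Band 2: 16119 * 0.962 = 15506
Band 3: 15090 * 0.969 = 14622
Band 4: 20779 * 0.96 + 25652 * 0.471 = 19948 + 12082 = 32030
→ [16796, 15506, 14622, 32030]
Scenario B total after 4 periods: 78954
Difference B − A = 78954 − 74256 = 4698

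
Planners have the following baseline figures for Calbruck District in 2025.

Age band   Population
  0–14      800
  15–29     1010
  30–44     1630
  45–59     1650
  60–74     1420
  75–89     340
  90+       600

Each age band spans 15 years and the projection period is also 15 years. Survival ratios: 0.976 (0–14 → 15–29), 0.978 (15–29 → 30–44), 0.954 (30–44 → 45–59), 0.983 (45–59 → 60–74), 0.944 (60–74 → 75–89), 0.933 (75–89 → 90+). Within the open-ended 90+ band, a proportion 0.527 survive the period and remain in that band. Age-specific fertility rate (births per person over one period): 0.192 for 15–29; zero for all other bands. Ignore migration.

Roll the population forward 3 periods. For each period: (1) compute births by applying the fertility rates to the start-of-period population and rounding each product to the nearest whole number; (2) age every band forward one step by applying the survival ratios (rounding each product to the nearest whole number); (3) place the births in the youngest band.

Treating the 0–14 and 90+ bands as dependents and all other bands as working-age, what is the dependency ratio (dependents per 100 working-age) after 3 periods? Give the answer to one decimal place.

67.0

[period 1]
Births: 1010 × 0.192 = 194
15–29: 800 × 0.976 = 781
30–44: 1010 × 0.978 = 988
45–59: 1630 × 0.954 = 1555
60–74: 1650 × 0.983 = 1622
75–89: 1420 × 0.944 = 1340
90+: 340 × 0.933 + 600 × 0.527 = 317 + 316 = 633
→ [194, 781, 988, 1555, 1622, 1340, 633]
[period 2]
Births: 781 × 0.192 = 150
15–29: 194 × 0.976 = 189
30–44: 781 × 0.978 = 764
45–59: 988 × 0.954 = 943
60–74: 1555 × 0.983 = 1529
75–89: 1622 × 0.944 = 1531
90+: 1340 × 0.933 + 633 × 0.527 = 1250 + 334 = 1584
→ [150, 189, 764, 943, 1529, 1531, 1584]
[period 3]
Births: 189 × 0.192 = 36
15–29: 150 × 0.976 = 146
30–44: 189 × 0.978 = 185
45–59: 764 × 0.954 = 729
60–74: 943 × 0.983 = 927
75–89: 1529 × 0.944 = 1443
90+: 1531 × 0.933 + 1584 × 0.527 = 1428 + 835 = 2263
→ [36, 146, 185, 729, 927, 1443, 2263]
Dependents (band 0–14 + band 90+) = 36 + 2263 = 2299; working-age = 3430; ratio = 2299/3430 × 100 = 67.0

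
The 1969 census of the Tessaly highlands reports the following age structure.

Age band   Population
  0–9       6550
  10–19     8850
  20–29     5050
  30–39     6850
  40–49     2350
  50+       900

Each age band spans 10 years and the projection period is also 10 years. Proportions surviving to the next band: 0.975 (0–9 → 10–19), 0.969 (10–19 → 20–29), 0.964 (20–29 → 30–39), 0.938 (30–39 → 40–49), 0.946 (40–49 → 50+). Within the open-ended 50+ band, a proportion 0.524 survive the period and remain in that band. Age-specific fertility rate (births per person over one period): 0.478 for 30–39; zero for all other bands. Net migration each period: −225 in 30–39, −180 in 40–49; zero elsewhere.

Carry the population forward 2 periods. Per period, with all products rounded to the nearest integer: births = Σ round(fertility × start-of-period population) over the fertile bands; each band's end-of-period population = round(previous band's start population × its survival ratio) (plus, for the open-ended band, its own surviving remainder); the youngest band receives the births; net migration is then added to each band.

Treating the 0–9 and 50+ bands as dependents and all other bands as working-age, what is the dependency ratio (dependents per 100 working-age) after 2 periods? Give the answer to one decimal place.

Numbering the groups 1..6 from youngest to oldest:
Period 1:
Births: 6850 * 0.478 = 3274
Group 2: 6550 * 0.975 = 6386
Group 3: 8850 * 0.969 = 8576
Group 4: 5050 * 0.964 = 4868
Group 5: 6850 * 0.938 = 6425
Group 6: 2350 * 0.946 + 900 * 0.524 = 2223 + 472 = 2695
Net migration: Group 4 − 225 → 4643; Group 5 − 180 → 6245
Population now: 0–9=3274, 10–19=6386, 20–29=8576, 30–39=4643, 40–49=6245, 50+=2695
Period 2:
Births: 4643 * 0.478 = 2219
Group 2: 3274 * 0.975 = 3192
Group 3: 6386 * 0.969 = 6188
Group 4: 8576 * 0.964 = 8267
Group 5: 4643 * 0.938 = 4355
Group 6: 6245 * 0.946 + 2695 * 0.524 = 5908 + 1412 = 7320
Net migration: Group 4 − 225 → 8042; Group 5 − 180 → 4175
Population now: 0–9=2219, 10–19=3192, 20–29=6188, 30–39=8042, 40–49=4175, 50+=7320
Dependents (band 0–9 + band 50+) = 2219 + 7320 = 9539; working-age = 21597; ratio = 9539/21597 × 100 = 44.2

44.2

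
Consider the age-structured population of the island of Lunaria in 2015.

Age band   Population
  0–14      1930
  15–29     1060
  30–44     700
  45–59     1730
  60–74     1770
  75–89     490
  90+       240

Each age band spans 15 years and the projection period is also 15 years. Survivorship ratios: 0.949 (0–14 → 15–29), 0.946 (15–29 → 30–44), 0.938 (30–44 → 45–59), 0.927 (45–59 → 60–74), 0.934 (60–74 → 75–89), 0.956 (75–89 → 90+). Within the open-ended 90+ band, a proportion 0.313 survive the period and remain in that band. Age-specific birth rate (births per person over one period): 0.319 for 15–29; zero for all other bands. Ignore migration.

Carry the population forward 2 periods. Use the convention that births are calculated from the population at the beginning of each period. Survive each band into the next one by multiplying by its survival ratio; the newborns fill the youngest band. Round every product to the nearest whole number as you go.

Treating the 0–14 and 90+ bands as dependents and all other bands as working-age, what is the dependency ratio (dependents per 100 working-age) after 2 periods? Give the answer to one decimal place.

45.7

Call the bands 1 to 7, youngest first.
[period 1]
Births: 1060 × 0.319 = 338
Band 2: 1930 × 0.949 = 1832
Band 3: 1060 × 0.946 = 1003
Band 4: 700 × 0.938 = 657
Band 5: 1730 × 0.927 = 1604
Band 6: 1770 × 0.934 = 1653
Band 7: 490 × 0.956 + 240 × 0.313 = 468 + 75 = 543
Population now: 0–14=338, 15–29=1832, 30–44=1003, 45–59=657, 60–74=1604, 75–89=1653, 90+=543
[period 2]
Births: 1832 × 0.319 = 584
Band 2: 338 × 0.949 = 321
Band 3: 1832 × 0.946 = 1733
Band 4: 1003 × 0.938 = 941
Band 5: 657 × 0.927 = 609
Band 6: 1604 × 0.934 = 1498
Band 7: 1653 × 0.956 + 543 × 0.313 = 1580 + 170 = 1750
Population now: 0–14=584, 15–29=321, 30–44=1733, 45–59=941, 60–74=609, 75–89=1498, 90+=1750
Dependents (band 0–14 + band 90+) = 584 + 1750 = 2334; working-age = 5102; ratio = 2334/5102 × 100 = 45.7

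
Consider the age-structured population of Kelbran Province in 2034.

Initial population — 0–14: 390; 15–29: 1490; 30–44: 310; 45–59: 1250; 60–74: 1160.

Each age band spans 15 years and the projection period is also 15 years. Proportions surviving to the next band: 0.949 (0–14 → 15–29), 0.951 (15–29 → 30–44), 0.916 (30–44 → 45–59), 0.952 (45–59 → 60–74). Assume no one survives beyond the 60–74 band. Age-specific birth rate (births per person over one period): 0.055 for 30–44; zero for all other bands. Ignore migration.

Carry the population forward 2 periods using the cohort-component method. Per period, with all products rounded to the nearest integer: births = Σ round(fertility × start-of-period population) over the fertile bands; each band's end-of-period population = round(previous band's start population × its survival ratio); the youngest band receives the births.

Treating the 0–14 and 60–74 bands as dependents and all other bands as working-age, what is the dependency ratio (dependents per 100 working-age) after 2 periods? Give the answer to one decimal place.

(Bands numbered youngest = 1 to oldest = 5.)
Period 1:
Births: 310 × 0.055 = 17
Band 2: 390 × 0.949 = 370
Band 3: 1490 × 0.951 = 1417
Band 4: 310 × 0.916 = 284
Band 5: 1250 × 0.952 = 1190
End of period: [17, 370, 1417, 284, 1190]
Period 2:
Births: 1417 × 0.055 = 78
Band 2: 17 × 0.949 = 16
Band 3: 370 × 0.951 = 352
Band 4: 1417 × 0.916 = 1298
Band 5: 284 × 0.952 = 270
End of period: [78, 16, 352, 1298, 270]
Dependents (band 0–14 + band 60–74) = 78 + 270 = 348; working-age = 1666; ratio = 348/1666 × 100 = 20.9

20.9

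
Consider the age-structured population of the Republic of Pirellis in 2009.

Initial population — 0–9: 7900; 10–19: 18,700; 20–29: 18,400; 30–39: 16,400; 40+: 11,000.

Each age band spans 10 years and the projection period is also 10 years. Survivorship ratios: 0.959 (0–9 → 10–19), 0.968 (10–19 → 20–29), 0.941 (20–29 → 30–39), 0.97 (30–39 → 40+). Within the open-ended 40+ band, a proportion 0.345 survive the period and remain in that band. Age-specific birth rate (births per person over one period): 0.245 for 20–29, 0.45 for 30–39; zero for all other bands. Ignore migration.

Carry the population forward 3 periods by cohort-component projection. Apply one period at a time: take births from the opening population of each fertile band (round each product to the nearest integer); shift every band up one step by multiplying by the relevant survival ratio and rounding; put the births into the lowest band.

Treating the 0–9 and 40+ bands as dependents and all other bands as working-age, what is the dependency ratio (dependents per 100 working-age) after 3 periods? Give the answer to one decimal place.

Numbering the bands 1..5 from youngest to oldest:
After projecting period 1:
Births: 18400 × 0.245 = 4508 ; 16400 × 0.45 = 7380 → total 11888
Band 2: 7900 × 0.959 = 7576
Band 3: 18700 × 0.968 = 18102
Band 4: 18400 × 0.941 = 17314
Band 5: 16400 × 0.97 + 11000 × 0.345 = 15908 + 3795 = 19703
→ [11888, 7576, 18102, 17314, 19703]
After projecting period 2:
Births: 18102 × 0.245 = 4435 ; 17314 × 0.45 = 7791 → total 12226
Band 2: 11888 × 0.959 = 11401
Band 3: 7576 × 0.968 = 7334
Band 4: 18102 × 0.941 = 17034
Band 5: 17314 × 0.97 + 19703 × 0.345 = 16795 + 6798 = 23593
→ [12226, 11401, 7334, 17034, 23593]
After projecting period 3:
Births: 7334 × 0.245 = 1797 ; 17034 × 0.45 = 7665 → total 9462
Band 2: 12226 × 0.959 = 11725
Band 3: 11401 × 0.968 = 11036
Band 4: 7334 × 0.941 = 6901
Band 5: 17034 × 0.97 + 23593 × 0.345 = 16523 + 8140 = 24663
→ [9462, 11725, 11036, 6901, 24663]
Dependents (band 0–9 + band 40+) = 9462 + 24663 = 34125; working-age = 29662; ratio = 34125/29662 × 100 = 115.0

115.0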